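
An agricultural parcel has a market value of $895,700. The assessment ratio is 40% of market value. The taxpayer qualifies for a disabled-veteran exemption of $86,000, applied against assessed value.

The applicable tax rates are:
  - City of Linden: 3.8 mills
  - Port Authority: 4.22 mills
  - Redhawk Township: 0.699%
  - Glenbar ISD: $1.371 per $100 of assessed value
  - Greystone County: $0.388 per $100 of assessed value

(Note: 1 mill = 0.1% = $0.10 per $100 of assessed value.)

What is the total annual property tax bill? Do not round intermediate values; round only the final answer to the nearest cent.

$8,876.33

Assessed value = $895,700 × 0.4 = $358,280
Taxable value = $358,280 − $86,000 = $272,280
City of Linden: $272,280 × 0.0038 = $1,034.664
Port Authority: $272,280 × 0.00422 = $1,149.0216
Redhawk Township: $272,280 × 0.00699 = $1,903.2372
Glenbar ISD: $272,280 × 0.01371 = $3,732.9588
Greystone County: $272,280 × 0.00388 = $1,056.4464
Total = $8,876.328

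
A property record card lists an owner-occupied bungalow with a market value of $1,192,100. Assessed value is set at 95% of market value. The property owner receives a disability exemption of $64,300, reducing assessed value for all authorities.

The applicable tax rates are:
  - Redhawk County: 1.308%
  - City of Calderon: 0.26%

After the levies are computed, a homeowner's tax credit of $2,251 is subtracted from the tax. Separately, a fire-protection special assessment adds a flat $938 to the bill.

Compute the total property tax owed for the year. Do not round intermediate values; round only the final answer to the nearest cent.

$15,436.30

Assessed value = $1,192,100 × 0.95 = $1,132,495
Taxable value = $1,132,495 − $64,300 = $1,068,195
Redhawk County: $1,068,195 × 0.01308 = $13,971.9906
City of Calderon: $1,068,195 × 0.0026 = $2,777.307
Levies subtotal = $16,749.2976
After credit = $16,749.2976 − $2,251 = $14,498.2976
Total = $14,498.2976 + $938 = $15,436.2976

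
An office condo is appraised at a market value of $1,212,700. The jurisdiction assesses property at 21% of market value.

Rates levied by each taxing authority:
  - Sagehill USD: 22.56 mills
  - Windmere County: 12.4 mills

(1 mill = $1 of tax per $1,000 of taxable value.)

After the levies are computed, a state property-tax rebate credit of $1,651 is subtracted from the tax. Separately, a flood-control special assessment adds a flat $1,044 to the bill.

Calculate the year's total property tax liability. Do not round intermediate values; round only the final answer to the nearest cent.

$8,296.16

Assessed value = $1,212,700 × 0.21 = $254,667
Sagehill USD: $254,667 × 0.02256 = $5,745.28752
Windmere County: $254,667 × 0.0124 = $3,157.8708
Levies subtotal = $8,903.15832
After credit = $8,903.15832 − $1,651 = $7,252.15832
Total = $7,252.15832 + $1,044 = $8,296.15832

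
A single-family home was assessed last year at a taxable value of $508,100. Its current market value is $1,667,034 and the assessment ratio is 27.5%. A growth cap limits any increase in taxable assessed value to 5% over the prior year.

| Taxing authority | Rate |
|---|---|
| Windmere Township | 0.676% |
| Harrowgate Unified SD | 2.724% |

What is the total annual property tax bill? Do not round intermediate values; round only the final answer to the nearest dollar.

$15,587

Uncapped assessed value = $1,667,034 × 0.275 = $458,434.35
Cap limit = $508,100 × 1.05 = $533,505
Taxable assessed value = min($458,434.35, $533,505) = $458,434.35 (cap does not bind)
Windmere Township: $458,434.35 × 0.00676 = $3,099.016206
Harrowgate Unified SD: $458,434.35 × 0.02724 = $12,487.751694
Total = $15,586.7679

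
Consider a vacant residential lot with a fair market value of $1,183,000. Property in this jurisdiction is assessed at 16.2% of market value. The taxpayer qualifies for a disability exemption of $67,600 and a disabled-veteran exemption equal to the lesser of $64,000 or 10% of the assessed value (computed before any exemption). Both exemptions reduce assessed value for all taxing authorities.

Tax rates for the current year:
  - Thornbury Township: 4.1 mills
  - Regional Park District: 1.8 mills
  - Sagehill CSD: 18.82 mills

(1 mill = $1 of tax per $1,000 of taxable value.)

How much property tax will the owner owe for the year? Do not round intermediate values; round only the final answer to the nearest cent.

Assessed value = $1,183,000 × 0.162 = $191,646
Disabled-veteran exemption = min($64,000, 10% × $191,646) = min($64,000, $19,164.6) = $19,164.6 (percentage binds)
Taxable value = $191,646 − $67,600 − $19,164.6 = $104,881.4
Thornbury Township: $104,881.4 × 0.0041 = $430.01374
Regional Park District: $104,881.4 × 0.0018 = $188.78652
Sagehill CSD: $104,881.4 × 0.01882 = $1,973.867948
Total = $2,592.668208

$2,592.67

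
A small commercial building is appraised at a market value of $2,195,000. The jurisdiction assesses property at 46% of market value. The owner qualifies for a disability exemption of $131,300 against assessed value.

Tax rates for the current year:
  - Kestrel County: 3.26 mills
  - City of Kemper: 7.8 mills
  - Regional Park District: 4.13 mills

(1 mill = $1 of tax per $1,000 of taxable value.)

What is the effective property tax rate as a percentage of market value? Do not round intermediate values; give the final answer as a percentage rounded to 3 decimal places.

0.608%

Assessed value = $2,195,000 × 0.46 = $1,009,700
Taxable value = $1,009,700 − $131,300 = $878,400
Kestrel County: $878,400 × 0.00326 = $2,863.584
City of Kemper: $878,400 × 0.0078 = $6,851.52
Regional Park District: $878,400 × 0.00413 = $3,627.792
Total tax = $13,342.896
Effective rate = $13,342.896 ÷ $2,195,000 = 0.608% of market value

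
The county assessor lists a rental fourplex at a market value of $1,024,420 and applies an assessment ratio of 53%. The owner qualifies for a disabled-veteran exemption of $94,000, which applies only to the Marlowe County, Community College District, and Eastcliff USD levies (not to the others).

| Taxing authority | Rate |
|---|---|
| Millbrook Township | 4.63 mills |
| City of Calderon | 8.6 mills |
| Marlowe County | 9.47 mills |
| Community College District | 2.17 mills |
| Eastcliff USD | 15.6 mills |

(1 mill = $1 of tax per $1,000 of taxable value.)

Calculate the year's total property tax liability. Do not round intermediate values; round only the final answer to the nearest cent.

Assessed value = $1,024,420 × 0.53 = $542,942.6
Millbrook Township: $542,942.6 × 0.00463 = $2,513.824238
City of Calderon: $542,942.6 × 0.0086 = $4,669.30636
Marlowe County: ($542,942.6 − $94,000) × 0.00947 = $448,942.6 × 0.00947 = $4,251.486422
Community College District: ($542,942.6 − $94,000) × 0.00217 = $448,942.6 × 0.00217 = $974.205442
Eastcliff USD: ($542,942.6 − $94,000) × 0.0156 = $448,942.6 × 0.0156 = $7,003.50456
Total = $19,412.327022

$19,412.33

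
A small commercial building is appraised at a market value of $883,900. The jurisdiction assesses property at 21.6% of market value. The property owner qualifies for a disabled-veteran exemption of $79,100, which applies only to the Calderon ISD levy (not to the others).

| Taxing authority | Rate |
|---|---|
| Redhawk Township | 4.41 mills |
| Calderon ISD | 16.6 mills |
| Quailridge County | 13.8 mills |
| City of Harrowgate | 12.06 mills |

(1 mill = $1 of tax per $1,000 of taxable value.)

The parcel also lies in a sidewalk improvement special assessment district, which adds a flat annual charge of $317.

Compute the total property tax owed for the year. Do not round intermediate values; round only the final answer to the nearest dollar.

$7,952

Assessed value = $883,900 × 0.216 = $190,922.4
Redhawk Township: $190,922.4 × 0.00441 = $841.967784
Calderon ISD: ($190,922.4 − $79,100) × 0.0166 = $111,822.4 × 0.0166 = $1,856.25184
Quailridge County: $190,922.4 × 0.0138 = $2,634.72912
City of Harrowgate: $190,922.4 × 0.01206 = $2,302.524144
Levies subtotal = $7,635.472888
Total = $7,635.472888 + $317 = $7,952.472888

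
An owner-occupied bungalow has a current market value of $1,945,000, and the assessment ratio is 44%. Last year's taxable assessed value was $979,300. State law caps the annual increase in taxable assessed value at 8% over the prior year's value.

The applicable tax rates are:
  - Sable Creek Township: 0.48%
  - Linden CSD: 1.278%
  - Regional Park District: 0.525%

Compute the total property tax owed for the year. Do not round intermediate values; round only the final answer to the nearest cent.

$19,537.91

Uncapped assessed value = $1,945,000 × 0.44 = $855,800
Cap limit = $979,300 × 1.08 = $1,057,644
Taxable assessed value = min($855,800, $1,057,644) = $855,800 (cap does not bind)
Sable Creek Township: $855,800 × 0.0048 = $4,107.84
Linden CSD: $855,800 × 0.01278 = $10,937.124
Regional Park District: $855,800 × 0.00525 = $4,492.95
Total = $19,537.914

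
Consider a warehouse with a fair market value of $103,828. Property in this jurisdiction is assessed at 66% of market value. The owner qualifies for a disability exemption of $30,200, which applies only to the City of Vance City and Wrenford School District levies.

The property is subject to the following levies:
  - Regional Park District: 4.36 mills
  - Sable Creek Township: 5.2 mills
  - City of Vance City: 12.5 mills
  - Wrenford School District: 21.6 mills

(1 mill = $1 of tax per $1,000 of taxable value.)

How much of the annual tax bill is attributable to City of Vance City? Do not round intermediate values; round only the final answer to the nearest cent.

$479.08

Assessed value = $103,828 × 0.66 = $68,526.48
City of Vance City taxable value = $68,526.48 − $30,200 = $38,326.48
City of Vance City levy = $38,326.48 × 0.0125 = $479.081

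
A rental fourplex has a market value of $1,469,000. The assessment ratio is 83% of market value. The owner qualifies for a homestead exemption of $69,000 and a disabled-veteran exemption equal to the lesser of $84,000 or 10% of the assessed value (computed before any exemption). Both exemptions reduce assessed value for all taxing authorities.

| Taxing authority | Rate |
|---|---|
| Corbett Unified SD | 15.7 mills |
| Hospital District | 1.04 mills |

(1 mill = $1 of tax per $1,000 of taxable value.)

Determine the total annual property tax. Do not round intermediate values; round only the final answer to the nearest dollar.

$17,849

Assessed value = $1,469,000 × 0.83 = $1,219,270
Disabled-veteran exemption = min($84,000, 10% × $1,219,270) = min($84,000, $121,927) = $84,000 (dollar cap binds)
Taxable value = $1,219,270 − $69,000 − $84,000 = $1,066,270
Corbett Unified SD: $1,066,270 × 0.0157 = $16,740.439
Hospital District: $1,066,270 × 0.00104 = $1,108.9208
Total = $17,849.3598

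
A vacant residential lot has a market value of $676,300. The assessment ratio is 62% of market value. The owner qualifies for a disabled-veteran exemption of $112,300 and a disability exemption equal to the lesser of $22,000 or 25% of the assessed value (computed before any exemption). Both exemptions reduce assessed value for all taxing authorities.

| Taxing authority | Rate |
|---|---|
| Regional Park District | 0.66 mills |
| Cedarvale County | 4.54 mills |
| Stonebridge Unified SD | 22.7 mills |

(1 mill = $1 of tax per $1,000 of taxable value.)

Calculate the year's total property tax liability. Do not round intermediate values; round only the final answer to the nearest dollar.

Assessed value = $676,300 × 0.62 = $419,306
Disability exemption = min($22,000, 25% × $419,306) = min($22,000, $104,826.5) = $22,000 (dollar cap binds)
Taxable value = $419,306 − $112,300 − $22,000 = $285,006
Regional Park District: $285,006 × 0.00066 = $188.10396
Cedarvale County: $285,006 × 0.00454 = $1,293.92724
Stonebridge Unified SD: $285,006 × 0.0227 = $6,469.6362
Total = $7,951.6674

$7,952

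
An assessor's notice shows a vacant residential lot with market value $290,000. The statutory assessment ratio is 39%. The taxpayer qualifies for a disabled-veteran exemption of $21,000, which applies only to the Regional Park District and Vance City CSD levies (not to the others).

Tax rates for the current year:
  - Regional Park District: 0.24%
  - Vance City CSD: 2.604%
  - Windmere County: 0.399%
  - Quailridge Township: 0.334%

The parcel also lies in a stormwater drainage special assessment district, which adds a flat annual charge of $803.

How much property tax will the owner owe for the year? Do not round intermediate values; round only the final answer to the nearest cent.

$4,251.35

Assessed value = $290,000 × 0.39 = $113,100
Regional Park District: ($113,100 − $21,000) × 0.0024 = $92,100 × 0.0024 = $221.04
Vance City CSD: ($113,100 − $21,000) × 0.02604 = $92,100 × 0.02604 = $2,398.284
Windmere County: $113,100 × 0.00399 = $451.269
Quailridge Township: $113,100 × 0.00334 = $377.754
Levies subtotal = $3,448.347
Total = $3,448.347 + $803 = $4,251.347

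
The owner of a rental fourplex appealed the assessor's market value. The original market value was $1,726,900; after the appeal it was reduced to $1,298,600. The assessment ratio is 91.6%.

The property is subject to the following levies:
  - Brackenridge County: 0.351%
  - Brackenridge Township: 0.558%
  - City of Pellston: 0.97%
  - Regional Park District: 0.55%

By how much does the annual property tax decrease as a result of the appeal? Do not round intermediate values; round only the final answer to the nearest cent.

$9,529.52

Old assessed value = $1,726,900 × 0.916 = $1,581,840.4
New assessed value = $1,298,600 × 0.916 = $1,189,517.6
Combined rate = 0.00351 + 0.00558 + 0.0097 + 0.0055 = 0.02429
Old tax = $1,581,840.4 × 0.02429 = $38,422.903316
New tax = $1,189,517.6 × 0.02429 = $28,893.382504
Reduction = $38,422.903316 − $28,893.382504 = $9,529.520812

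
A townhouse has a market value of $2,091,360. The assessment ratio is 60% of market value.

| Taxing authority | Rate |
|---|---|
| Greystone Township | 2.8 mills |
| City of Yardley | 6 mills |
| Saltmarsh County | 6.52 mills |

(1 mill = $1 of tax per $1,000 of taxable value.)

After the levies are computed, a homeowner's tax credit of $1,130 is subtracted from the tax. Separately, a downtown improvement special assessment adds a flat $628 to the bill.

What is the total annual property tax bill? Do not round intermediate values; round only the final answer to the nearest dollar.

Assessed value = $2,091,360 × 0.6 = $1,254,816
Greystone Township: $1,254,816 × 0.0028 = $3,513.4848
City of Yardley: $1,254,816 × 0.006 = $7,528.896
Saltmarsh County: $1,254,816 × 0.00652 = $8,181.40032
Levies subtotal = $19,223.78112
After credit = $19,223.78112 − $1,130 = $18,093.78112
Total = $18,093.78112 + $628 = $18,721.78112

$18,722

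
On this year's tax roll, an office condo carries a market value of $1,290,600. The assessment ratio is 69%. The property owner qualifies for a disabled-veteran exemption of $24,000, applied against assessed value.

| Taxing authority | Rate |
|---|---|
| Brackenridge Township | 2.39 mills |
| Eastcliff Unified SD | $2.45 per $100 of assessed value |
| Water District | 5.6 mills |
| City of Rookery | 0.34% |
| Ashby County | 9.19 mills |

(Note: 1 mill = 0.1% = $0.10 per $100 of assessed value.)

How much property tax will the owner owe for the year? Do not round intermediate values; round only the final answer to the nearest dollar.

Assessed value = $1,290,600 × 0.69 = $890,514
Taxable value = $890,514 − $24,000 = $866,514
Brackenridge Township: $866,514 × 0.00239 = $2,070.96846
Eastcliff Unified SD: $866,514 × 0.0245 = $21,229.593
Water District: $866,514 × 0.0056 = $4,852.4784
City of Rookery: $866,514 × 0.0034 = $2,946.1476
Ashby County: $866,514 × 0.00919 = $7,963.26366
Total = $39,062.45112

$39,062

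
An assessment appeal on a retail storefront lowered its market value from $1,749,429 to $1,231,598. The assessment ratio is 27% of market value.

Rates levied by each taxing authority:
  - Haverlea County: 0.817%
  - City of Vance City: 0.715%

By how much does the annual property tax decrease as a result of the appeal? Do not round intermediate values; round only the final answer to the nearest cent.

$2,141.96

Old assessed value = $1,749,429 × 0.27 = $472,345.83
New assessed value = $1,231,598 × 0.27 = $332,531.46
Combined rate = 0.00817 + 0.00715 = 0.01532
Old tax = $472,345.83 × 0.01532 = $7,236.3381156
New tax = $332,531.46 × 0.01532 = $5,094.3819672
Reduction = $7,236.3381156 − $5,094.3819672 = $2,141.9561484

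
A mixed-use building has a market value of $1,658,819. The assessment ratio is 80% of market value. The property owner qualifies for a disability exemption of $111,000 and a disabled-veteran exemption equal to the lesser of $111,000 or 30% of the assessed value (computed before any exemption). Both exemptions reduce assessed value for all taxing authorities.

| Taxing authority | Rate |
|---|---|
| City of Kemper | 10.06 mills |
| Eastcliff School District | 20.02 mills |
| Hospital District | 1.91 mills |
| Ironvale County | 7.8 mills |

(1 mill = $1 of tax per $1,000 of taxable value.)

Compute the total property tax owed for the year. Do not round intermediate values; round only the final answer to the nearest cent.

Assessed value = $1,658,819 × 0.8 = $1,327,055.2
Disabled-veteran exemption = min($111,000, 30% × $1,327,055.2) = min($111,000, $398,116.56) = $111,000 (dollar cap binds)
Taxable value = $1,327,055.2 − $111,000 − $111,000 = $1,105,055.2
City of Kemper: $1,105,055.2 × 0.01006 = $11,116.855312
Eastcliff School District: $1,105,055.2 × 0.02002 = $22,123.205104
Hospital District: $1,105,055.2 × 0.00191 = $2,110.655432
Ironvale County: $1,105,055.2 × 0.0078 = $8,619.43056
Total = $43,970.146408

$43,970.15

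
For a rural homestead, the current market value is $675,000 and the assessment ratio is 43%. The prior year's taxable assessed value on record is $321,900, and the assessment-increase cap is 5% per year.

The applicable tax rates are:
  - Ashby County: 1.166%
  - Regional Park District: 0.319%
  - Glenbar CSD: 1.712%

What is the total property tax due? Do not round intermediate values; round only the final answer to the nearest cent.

Uncapped assessed value = $675,000 × 0.43 = $290,250
Cap limit = $321,900 × 1.05 = $337,995
Taxable assessed value = min($290,250, $337,995) = $290,250 (cap does not bind)
Ashby County: $290,250 × 0.01166 = $3,384.315
Regional Park District: $290,250 × 0.00319 = $925.8975
Glenbar CSD: $290,250 × 0.01712 = $4,969.08
Total = $9,279.2925

$9,279.29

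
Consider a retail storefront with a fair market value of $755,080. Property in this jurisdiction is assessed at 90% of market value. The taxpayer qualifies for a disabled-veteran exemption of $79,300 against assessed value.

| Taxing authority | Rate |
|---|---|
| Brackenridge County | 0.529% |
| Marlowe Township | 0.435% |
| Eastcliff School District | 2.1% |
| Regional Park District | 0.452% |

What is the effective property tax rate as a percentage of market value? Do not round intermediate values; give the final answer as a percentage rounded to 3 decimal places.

Assessed value = $755,080 × 0.9 = $679,572
Taxable value = $679,572 − $79,300 = $600,272
Brackenridge County: $600,272 × 0.00529 = $3,175.43888
Marlowe Township: $600,272 × 0.00435 = $2,611.1832
Eastcliff School District: $600,272 × 0.021 = $12,605.712
Regional Park District: $600,272 × 0.00452 = $2,713.22944
Total tax = $21,105.56352
Effective rate = $21,105.56352 ÷ $755,080 = 2.795% of market value

2.795%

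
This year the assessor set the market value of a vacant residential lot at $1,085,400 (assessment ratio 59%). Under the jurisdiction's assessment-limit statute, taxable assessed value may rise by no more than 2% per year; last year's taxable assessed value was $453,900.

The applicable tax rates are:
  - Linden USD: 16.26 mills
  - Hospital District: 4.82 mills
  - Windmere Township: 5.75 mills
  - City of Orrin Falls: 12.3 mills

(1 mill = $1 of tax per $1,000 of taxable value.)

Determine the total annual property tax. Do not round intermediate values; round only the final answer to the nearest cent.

$18,116.33

Uncapped assessed value = $1,085,400 × 0.59 = $640,386
Cap limit = $453,900 × 1.02 = $462,978
Taxable assessed value = min($640,386, $462,978) = $462,978 (cap binds)
Linden USD: $462,978 × 0.01626 = $7,528.02228
Hospital District: $462,978 × 0.00482 = $2,231.55396
Windmere Township: $462,978 × 0.00575 = $2,662.1235
City of Orrin Falls: $462,978 × 0.0123 = $5,694.6294
Total = $18,116.32914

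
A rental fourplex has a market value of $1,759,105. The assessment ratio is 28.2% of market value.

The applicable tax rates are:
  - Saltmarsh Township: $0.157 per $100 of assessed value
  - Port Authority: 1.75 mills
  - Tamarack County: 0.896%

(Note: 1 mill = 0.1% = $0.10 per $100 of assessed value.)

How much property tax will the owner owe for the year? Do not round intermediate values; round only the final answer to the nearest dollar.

Assessed value = $1,759,105 × 0.282 = $496,067.61
Saltmarsh Township: $496,067.61 × 0.00157 = $778.8261477
Port Authority: $496,067.61 × 0.00175 = $868.1183175
Tamarack County: $496,067.61 × 0.00896 = $4,444.7657856
Total = $6,091.7102508

$6,092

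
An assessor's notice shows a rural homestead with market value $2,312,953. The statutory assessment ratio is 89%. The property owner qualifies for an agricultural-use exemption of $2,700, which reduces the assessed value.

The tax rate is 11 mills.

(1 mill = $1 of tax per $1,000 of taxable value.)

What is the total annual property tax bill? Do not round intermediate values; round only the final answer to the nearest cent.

Assessed value = $2,312,953 × 0.89 = $2,058,528.17
Taxable value = $2,058,528.17 − $2,700 = $2,055,828.17
Tax = $2,055,828.17 × 0.011 = $22,614.10987

$22,614.11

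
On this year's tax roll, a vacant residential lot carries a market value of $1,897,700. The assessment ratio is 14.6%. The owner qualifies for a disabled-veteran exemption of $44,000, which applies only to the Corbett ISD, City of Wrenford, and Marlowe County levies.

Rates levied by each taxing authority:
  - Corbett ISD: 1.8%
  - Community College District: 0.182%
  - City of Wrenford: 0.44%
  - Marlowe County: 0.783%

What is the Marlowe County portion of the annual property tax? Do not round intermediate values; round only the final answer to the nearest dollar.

Assessed value = $1,897,700 × 0.146 = $277,064.2
Marlowe County taxable value = $277,064.2 − $44,000 = $233,064.2
Marlowe County levy = $233,064.2 × 0.00783 = $1,824.892686

$1,825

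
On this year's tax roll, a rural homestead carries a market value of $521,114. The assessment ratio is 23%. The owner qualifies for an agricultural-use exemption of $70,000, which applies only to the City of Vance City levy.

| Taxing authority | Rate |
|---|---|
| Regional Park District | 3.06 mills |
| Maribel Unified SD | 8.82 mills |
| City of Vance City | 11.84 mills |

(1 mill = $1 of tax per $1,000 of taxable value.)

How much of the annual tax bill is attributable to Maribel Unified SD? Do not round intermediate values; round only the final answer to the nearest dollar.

$1,057

Assessed value = $521,114 × 0.23 = $119,856.22
Maribel Unified SD taxable value = $119,856.22 (exemption does not apply)
Maribel Unified SD levy = $119,856.22 × 0.00882 = $1,057.1318604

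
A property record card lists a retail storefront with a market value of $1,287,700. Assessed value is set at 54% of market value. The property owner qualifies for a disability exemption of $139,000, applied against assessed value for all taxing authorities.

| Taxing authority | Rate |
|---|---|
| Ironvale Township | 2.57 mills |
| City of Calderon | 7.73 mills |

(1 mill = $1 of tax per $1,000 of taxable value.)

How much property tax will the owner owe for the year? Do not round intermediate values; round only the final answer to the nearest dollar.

$5,730

Assessed value = $1,287,700 × 0.54 = $695,358
Taxable value = $695,358 − $139,000 = $556,358
Ironvale Township: $556,358 × 0.00257 = $1,429.84006
City of Calderon: $556,358 × 0.00773 = $4,300.64734
Total = $1,429.84006 + $4,300.64734 = $5,730.4874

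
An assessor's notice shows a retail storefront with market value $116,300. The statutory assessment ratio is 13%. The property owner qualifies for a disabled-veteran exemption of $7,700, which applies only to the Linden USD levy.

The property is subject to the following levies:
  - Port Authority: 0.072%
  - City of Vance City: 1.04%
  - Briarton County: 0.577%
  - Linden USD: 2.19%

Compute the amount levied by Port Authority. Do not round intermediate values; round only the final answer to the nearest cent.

Assessed value = $116,300 × 0.13 = $15,119
Port Authority taxable value = $15,119 (exemption does not apply)
Port Authority levy = $15,119 × 0.00072 = $10.88568

$10.89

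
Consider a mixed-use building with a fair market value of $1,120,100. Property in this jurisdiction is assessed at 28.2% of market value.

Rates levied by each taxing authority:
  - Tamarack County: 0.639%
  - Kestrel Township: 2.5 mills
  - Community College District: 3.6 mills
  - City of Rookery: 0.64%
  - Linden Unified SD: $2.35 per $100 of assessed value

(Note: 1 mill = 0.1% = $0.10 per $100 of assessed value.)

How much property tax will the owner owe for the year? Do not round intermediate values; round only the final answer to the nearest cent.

$13,389.65

Assessed value = $1,120,100 × 0.282 = $315,868.2
Tamarack County: $315,868.2 × 0.00639 = $2,018.397798
Kestrel Township: $315,868.2 × 0.0025 = $789.6705
Community College District: $315,868.2 × 0.0036 = $1,137.12552
City of Rookery: $315,868.2 × 0.0064 = $2,021.55648
Linden Unified SD: $315,868.2 × 0.0235 = $7,422.9027
Total = $13,389.652998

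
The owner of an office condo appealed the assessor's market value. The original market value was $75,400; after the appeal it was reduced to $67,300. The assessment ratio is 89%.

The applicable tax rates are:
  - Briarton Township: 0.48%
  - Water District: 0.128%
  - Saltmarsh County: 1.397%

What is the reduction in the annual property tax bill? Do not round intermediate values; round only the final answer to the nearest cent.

Old assessed value = $75,400 × 0.89 = $67,106
New assessed value = $67,300 × 0.89 = $59,897
Combined rate = 0.0048 + 0.00128 + 0.01397 = 0.02005
Old tax = $67,106 × 0.02005 = $1,345.4753
New tax = $59,897 × 0.02005 = $1,200.93485
Reduction = $1,345.4753 − $1,200.93485 = $144.54045

$144.54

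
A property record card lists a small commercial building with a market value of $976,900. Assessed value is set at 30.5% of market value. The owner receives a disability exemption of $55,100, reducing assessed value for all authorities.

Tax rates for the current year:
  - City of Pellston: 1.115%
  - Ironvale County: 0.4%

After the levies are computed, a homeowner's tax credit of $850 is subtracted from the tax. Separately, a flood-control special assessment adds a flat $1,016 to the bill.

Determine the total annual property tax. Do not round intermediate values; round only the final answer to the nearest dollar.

Assessed value = $976,900 × 0.305 = $297,954.5
Taxable value = $297,954.5 − $55,100 = $242,854.5
City of Pellston: $242,854.5 × 0.01115 = $2,707.827675
Ironvale County: $242,854.5 × 0.004 = $971.418
Levies subtotal = $3,679.245675
After credit = $3,679.245675 − $850 = $2,829.245675
Total = $2,829.245675 + $1,016 = $3,845.245675

$3,845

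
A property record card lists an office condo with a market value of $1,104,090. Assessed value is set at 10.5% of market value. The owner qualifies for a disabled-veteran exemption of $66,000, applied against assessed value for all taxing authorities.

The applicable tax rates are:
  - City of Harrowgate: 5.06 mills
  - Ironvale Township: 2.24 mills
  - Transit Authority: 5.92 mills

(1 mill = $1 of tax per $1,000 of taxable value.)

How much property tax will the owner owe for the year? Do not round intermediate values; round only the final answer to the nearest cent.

$660.07

Assessed value = $1,104,090 × 0.105 = $115,929.45
Taxable value = $115,929.45 − $66,000 = $49,929.45
City of Harrowgate: $49,929.45 × 0.00506 = $252.643017
Ironvale Township: $49,929.45 × 0.00224 = $111.841968
Transit Authority: $49,929.45 × 0.00592 = $295.582344
Total = $252.643017 + $111.841968 + $295.582344 = $660.067329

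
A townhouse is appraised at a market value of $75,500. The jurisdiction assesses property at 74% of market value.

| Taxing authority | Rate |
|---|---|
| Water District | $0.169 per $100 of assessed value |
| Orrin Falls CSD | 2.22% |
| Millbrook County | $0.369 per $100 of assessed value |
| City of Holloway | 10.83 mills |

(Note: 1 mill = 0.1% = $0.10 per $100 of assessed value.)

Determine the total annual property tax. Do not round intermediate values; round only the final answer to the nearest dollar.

$2,146

Assessed value = $75,500 × 0.74 = $55,870
Water District: $55,870 × 0.00169 = $94.4203
Orrin Falls CSD: $55,870 × 0.0222 = $1,240.314
Millbrook County: $55,870 × 0.00369 = $206.1603
City of Holloway: $55,870 × 0.01083 = $605.0721
Total = $2,145.9667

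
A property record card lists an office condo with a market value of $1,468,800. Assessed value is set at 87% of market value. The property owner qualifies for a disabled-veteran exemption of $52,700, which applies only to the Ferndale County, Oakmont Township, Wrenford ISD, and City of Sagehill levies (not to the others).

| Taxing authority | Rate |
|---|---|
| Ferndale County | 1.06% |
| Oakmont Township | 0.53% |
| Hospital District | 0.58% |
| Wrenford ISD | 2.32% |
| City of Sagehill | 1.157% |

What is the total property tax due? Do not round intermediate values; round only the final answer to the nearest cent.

Assessed value = $1,468,800 × 0.87 = $1,277,856
Ferndale County: ($1,277,856 − $52,700) × 0.0106 = $1,225,156 × 0.0106 = $12,986.6536
Oakmont Township: ($1,277,856 − $52,700) × 0.0053 = $1,225,156 × 0.0053 = $6,493.3268
Hospital District: $1,277,856 × 0.0058 = $7,411.5648
Wrenford ISD: ($1,277,856 − $52,700) × 0.0232 = $1,225,156 × 0.0232 = $28,423.6192
City of Sagehill: ($1,277,856 − $52,700) × 0.01157 = $1,225,156 × 0.01157 = $14,175.05492
Total = $69,490.21932

$69,490.22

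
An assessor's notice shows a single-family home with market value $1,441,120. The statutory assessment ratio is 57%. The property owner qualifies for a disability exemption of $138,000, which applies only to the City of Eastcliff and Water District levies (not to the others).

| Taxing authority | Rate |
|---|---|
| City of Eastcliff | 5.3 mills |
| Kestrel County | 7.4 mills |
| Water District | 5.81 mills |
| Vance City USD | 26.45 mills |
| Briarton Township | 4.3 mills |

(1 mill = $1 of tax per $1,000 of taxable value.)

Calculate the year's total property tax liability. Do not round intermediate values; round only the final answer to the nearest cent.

Assessed value = $1,441,120 × 0.57 = $821,438.4
City of Eastcliff: ($821,438.4 − $138,000) × 0.0053 = $683,438.4 × 0.0053 = $3,622.22352
Kestrel County: $821,438.4 × 0.0074 = $6,078.64416
Water District: ($821,438.4 − $138,000) × 0.00581 = $683,438.4 × 0.00581 = $3,970.777104
Vance City USD: $821,438.4 × 0.02645 = $21,727.04568
Briarton Township: $821,438.4 × 0.0043 = $3,532.18512
Total = $38,930.875584

$38,930.88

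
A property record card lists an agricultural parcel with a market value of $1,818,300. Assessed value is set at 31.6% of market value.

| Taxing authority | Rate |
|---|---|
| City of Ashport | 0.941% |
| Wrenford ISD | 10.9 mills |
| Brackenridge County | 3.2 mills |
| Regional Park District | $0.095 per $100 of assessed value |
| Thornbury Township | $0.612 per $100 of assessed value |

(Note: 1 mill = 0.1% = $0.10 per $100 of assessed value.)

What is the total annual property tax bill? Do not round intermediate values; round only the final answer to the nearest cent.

Assessed value = $1,818,300 × 0.316 = $574,582.8
City of Ashport: $574,582.8 × 0.00941 = $5,406.824148
Wrenford ISD: $574,582.8 × 0.0109 = $6,262.95252
Brackenridge County: $574,582.8 × 0.0032 = $1,838.66496
Regional Park District: $574,582.8 × 0.00095 = $545.85366
Thornbury Township: $574,582.8 × 0.00612 = $3,516.446736
Total = $17,570.742024

$17,570.74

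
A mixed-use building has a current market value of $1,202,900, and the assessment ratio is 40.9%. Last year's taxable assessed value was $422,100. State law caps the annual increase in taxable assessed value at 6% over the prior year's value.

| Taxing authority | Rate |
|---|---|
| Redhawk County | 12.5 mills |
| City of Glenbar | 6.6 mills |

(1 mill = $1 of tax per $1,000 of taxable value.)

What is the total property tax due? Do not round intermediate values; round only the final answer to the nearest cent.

$8,545.84

Uncapped assessed value = $1,202,900 × 0.409 = $491,986.1
Cap limit = $422,100 × 1.06 = $447,426
Taxable assessed value = min($491,986.1, $447,426) = $447,426 (cap binds)
Redhawk County: $447,426 × 0.0125 = $5,592.825
City of Glenbar: $447,426 × 0.0066 = $2,953.0116
Total = $8,545.8366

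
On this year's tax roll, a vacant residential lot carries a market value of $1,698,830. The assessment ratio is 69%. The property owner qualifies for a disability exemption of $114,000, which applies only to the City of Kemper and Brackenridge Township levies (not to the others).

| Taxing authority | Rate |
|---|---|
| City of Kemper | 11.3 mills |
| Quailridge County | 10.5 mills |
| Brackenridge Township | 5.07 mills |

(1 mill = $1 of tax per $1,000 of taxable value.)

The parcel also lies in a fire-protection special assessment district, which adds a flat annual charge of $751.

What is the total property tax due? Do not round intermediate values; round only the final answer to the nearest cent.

Assessed value = $1,698,830 × 0.69 = $1,172,192.7
City of Kemper: ($1,172,192.7 − $114,000) × 0.0113 = $1,058,192.7 × 0.0113 = $11,957.57751
Quailridge County: $1,172,192.7 × 0.0105 = $12,308.02335
Brackenridge Township: ($1,172,192.7 − $114,000) × 0.00507 = $1,058,192.7 × 0.00507 = $5,365.036989
Levies subtotal = $29,630.637849
Total = $29,630.637849 + $751 = $30,381.637849

$30,381.64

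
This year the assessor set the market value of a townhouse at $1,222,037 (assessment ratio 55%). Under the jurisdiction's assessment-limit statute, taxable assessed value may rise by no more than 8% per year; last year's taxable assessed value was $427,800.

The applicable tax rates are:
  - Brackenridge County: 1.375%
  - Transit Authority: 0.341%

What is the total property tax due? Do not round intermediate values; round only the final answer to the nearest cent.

Uncapped assessed value = $1,222,037 × 0.55 = $672,120.35
Cap limit = $427,800 × 1.08 = $462,024
Taxable assessed value = min($672,120.35, $462,024) = $462,024 (cap binds)
Brackenridge County: $462,024 × 0.01375 = $6,352.83
Transit Authority: $462,024 × 0.00341 = $1,575.50184
Total = $7,928.33184

$7,928.33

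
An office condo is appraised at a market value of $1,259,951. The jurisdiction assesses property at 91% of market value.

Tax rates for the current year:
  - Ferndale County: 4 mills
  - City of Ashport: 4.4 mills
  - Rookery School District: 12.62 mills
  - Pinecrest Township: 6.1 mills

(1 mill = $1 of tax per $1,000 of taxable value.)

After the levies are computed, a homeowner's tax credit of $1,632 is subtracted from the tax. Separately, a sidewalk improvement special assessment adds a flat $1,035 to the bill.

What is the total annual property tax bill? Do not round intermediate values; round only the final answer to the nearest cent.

Assessed value = $1,259,951 × 0.91 = $1,146,555.41
Ferndale County: $1,146,555.41 × 0.004 = $4,586.22164
City of Ashport: $1,146,555.41 × 0.0044 = $5,044.843804
Rookery School District: $1,146,555.41 × 0.01262 = $14,469.5292742
Pinecrest Township: $1,146,555.41 × 0.0061 = $6,993.988001
Levies subtotal = $31,094.5827192
After credit = $31,094.5827192 − $1,632 = $29,462.5827192
Total = $29,462.5827192 + $1,035 = $30,497.5827192

$30,497.58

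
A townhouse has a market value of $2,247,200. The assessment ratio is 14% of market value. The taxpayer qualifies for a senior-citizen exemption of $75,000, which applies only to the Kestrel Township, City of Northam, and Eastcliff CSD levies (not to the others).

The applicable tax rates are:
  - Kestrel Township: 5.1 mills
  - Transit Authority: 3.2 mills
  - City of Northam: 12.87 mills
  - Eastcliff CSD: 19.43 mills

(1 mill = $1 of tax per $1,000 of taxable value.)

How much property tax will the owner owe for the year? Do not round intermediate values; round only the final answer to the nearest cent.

$9,968.08

Assessed value = $2,247,200 × 0.14 = $314,608
Kestrel Township: ($314,608 − $75,000) × 0.0051 = $239,608 × 0.0051 = $1,222.0008
Transit Authority: $314,608 × 0.0032 = $1,006.7456
City of Northam: ($314,608 − $75,000) × 0.01287 = $239,608 × 0.01287 = $3,083.75496
Eastcliff CSD: ($314,608 − $75,000) × 0.01943 = $239,608 × 0.01943 = $4,655.58344
Total = $9,968.0848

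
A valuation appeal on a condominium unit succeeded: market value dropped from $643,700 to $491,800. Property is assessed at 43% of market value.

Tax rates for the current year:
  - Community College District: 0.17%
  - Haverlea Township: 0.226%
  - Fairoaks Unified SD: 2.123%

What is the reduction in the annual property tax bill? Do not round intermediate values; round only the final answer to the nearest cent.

Old assessed value = $643,700 × 0.43 = $276,791
New assessed value = $491,800 × 0.43 = $211,474
Combined rate = 0.0017 + 0.00226 + 0.02123 = 0.02519
Old tax = $276,791 × 0.02519 = $6,972.36529
New tax = $211,474 × 0.02519 = $5,327.03006
Reduction = $6,972.36529 − $5,327.03006 = $1,645.33523

$1,645.34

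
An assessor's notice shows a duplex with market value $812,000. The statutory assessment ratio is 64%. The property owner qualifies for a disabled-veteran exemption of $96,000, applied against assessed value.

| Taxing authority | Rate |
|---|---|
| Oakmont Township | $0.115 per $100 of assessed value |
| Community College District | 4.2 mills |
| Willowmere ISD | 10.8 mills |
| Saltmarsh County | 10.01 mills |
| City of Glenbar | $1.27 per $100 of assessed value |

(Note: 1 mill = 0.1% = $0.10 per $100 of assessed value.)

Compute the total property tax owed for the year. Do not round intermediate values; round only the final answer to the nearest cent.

$16,464.20

Assessed value = $812,000 × 0.64 = $519,680
Taxable value = $519,680 − $96,000 = $423,680
Oakmont Township: $423,680 × 0.00115 = $487.232
Community College District: $423,680 × 0.0042 = $1,779.456
Willowmere ISD: $423,680 × 0.0108 = $4,575.744
Saltmarsh County: $423,680 × 0.01001 = $4,241.0368
City of Glenbar: $423,680 × 0.0127 = $5,380.736
Total = $16,464.2048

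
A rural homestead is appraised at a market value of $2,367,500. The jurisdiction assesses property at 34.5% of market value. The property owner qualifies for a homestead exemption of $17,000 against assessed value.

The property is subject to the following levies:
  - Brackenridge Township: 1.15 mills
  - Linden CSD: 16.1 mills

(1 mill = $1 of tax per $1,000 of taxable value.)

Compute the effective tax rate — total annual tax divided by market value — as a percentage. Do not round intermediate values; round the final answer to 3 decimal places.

Assessed value = $2,367,500 × 0.345 = $816,787.5
Taxable value = $816,787.5 − $17,000 = $799,787.5
Brackenridge Township: $799,787.5 × 0.00115 = $919.755625
Linden CSD: $799,787.5 × 0.0161 = $12,876.57875
Total tax = $13,796.334375
Effective rate = $13,796.334375 ÷ $2,367,500 = 0.583% of market value

0.583%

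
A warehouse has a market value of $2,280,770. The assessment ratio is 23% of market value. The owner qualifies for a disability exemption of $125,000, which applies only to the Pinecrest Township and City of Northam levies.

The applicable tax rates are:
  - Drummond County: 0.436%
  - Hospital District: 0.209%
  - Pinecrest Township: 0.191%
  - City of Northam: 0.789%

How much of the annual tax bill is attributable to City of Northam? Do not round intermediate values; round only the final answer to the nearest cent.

Assessed value = $2,280,770 × 0.23 = $524,577.1
City of Northam taxable value = $524,577.1 − $125,000 = $399,577.1
City of Northam levy = $399,577.1 × 0.00789 = $3,152.663319

$3,152.66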